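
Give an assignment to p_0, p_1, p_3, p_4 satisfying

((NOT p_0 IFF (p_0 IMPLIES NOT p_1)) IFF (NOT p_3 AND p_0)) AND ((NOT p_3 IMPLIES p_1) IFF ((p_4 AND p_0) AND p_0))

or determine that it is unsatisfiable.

p_0=T, p_1=F, p_3=T, p_4=T

  (NOT p_0 IFF (p_0 IMPLIES NOT p_1)) IFF (NOT p_3 AND p_0) = True
    NOT p_0 IFF (p_0 IMPLIES NOT p_1) = False
      NOT p_0 = False
      p_0 IMPLIES NOT p_1 = True
        NOT p_1 = True
    NOT p_3 AND p_0 = False
      NOT p_3 = False
  (NOT p_3 IMPLIES p_1) IFF ((p_4 AND p_0) AND p_0) = True
    NOT p_3 IMPLIES p_1 = True
      NOT p_3 = False
    (p_4 AND p_0) AND p_0 = True
      p_4 AND p_0 = True
Both conjuncts True, so the formula holds.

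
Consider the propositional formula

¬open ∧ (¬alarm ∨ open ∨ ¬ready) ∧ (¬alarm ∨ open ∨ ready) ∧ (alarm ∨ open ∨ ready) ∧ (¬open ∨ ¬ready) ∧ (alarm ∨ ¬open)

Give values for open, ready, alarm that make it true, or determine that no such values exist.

open: False; ready: True; alarm: False

Unit clause (¬open) forces open = False.
Set ready = True.
  then (¬alarm ∨ open ∨ ¬ready) forces alarm = False.
All clauses satisfied.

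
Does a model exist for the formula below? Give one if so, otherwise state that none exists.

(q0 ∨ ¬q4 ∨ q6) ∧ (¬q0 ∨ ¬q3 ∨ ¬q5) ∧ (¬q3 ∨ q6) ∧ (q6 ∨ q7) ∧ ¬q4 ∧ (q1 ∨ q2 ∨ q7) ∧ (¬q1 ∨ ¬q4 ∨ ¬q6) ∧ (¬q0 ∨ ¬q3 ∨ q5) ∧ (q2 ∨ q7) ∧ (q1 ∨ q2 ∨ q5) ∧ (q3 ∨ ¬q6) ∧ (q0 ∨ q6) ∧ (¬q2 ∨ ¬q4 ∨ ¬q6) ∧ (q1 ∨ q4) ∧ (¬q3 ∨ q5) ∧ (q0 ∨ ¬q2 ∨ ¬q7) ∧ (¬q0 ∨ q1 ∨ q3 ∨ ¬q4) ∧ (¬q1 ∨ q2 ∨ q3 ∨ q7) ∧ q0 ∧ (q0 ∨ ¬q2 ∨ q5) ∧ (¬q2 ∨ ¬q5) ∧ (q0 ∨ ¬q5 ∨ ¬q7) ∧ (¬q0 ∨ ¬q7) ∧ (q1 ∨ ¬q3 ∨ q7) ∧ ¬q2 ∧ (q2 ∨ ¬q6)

Unsatisfiable

Case q2 = True:
  Clause (¬q2) is falsified — contradiction.
Case q2 = False:
  (¬q4) forces q4 = False.
  (q2 ∨ q7) forces q7 = True.
  (q1 ∨ q4) forces q1 = True.
  (q0) forces q0 = True.
  Clause (¬q0 ∨ ¬q7) is falsified — contradiction.
Both cases fail, so the formula is unsatisfiable.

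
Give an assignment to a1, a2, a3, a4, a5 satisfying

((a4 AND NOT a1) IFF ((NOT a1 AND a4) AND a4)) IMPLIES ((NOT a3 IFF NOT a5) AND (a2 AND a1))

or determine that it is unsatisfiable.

a1 = True, a2 = True, a3 = False, a4 = False, a5 = False

  ((a4 AND NOT a1) IFF ((NOT a1 AND a4) AND a4)) IMPLIES ((NOT a3 IFF NOT a5) AND (a2 AND a1)) = True
    (a4 AND NOT a1) IFF ((NOT a1 AND a4) AND a4) = True
      a4 AND NOT a1 = False
        NOT a1 = False
      (NOT a1 AND a4) AND a4 = False
        NOT a1 AND a4 = False
          NOT a1 = False
    (NOT a3 IFF NOT a5) AND (a2 AND a1) = True
      NOT a3 IFF NOT a5 = True
        NOT a3 = True
        NOT a5 = True
      a2 AND a1 = True
The formula evaluates to True.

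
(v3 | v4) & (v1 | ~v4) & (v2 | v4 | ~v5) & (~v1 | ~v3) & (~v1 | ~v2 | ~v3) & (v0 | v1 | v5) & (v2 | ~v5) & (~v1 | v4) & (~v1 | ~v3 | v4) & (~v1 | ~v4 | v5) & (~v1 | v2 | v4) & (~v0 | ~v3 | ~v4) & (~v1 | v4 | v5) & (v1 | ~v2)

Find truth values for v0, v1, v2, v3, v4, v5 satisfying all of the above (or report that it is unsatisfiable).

Set v0 = True.
Set v1 = True.
  then (~v1 | ~v3) forces v3 = False.
  then (~v1 | v4) forces v4 = True.
  then (~v1 | ~v4 | v5) forces v5 = True.
  then (v2 | ~v5) forces v2 = True.
All clauses satisfied.

v0: True; v1: True; v2: True; v3: False; v4: True; v5: True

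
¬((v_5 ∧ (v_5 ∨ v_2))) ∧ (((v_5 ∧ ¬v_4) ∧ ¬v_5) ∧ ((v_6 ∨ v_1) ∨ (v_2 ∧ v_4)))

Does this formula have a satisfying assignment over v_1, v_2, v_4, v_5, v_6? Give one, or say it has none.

No satisfying assignment exists.

Case v_5 = True: the conjunct ¬((v_5 ∧ (v_5 ∨ v_2))) becomes ¬((True ∧ True)) = False.
Case v_5 = False: the conjunct v_5 is False.
Both cases fail — unsatisfiable.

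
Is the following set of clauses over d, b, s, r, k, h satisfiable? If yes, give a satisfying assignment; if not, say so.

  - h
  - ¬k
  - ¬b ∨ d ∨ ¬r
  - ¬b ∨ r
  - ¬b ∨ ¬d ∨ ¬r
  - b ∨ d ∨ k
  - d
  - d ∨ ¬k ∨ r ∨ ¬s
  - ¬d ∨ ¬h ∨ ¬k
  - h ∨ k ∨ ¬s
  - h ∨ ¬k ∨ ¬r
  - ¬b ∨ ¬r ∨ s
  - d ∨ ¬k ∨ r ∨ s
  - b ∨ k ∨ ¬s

d=T, b=F, s=F, r=F, k=F, h=T

Unit clause (h) forces h = True.
Unit clause (¬k) forces k = False.
Unit clause (d) forces d = True.
Set b = False.
  then (b ∨ k ∨ ¬s) forces s = False.
Set r = False.
All clauses satisfied.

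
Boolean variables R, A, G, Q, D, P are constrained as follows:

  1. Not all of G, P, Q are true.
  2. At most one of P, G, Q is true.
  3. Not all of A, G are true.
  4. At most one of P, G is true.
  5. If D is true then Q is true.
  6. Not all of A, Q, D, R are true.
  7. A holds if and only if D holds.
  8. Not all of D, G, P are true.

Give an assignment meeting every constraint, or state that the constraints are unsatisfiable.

R = False; A = False; G = False; Q = False; D = False; P = False

  (1) {G, P, Q}: 0/3 true — not all ✓
  (2) {P, G, Q}: 0 true — at most one ✓
  (3) {A, G}: 0/2 true — not all ✓
  (4) {P, G}: 0 true — at most one ✓
  (5) D=F ⇒ Q: vacuous ✓
  (6) {A, Q, D, R}: 0/4 true — not all ✓
  (7) A=F, D=F — same ✓
  (8) {D, G, P}: 0/3 true — not all ✓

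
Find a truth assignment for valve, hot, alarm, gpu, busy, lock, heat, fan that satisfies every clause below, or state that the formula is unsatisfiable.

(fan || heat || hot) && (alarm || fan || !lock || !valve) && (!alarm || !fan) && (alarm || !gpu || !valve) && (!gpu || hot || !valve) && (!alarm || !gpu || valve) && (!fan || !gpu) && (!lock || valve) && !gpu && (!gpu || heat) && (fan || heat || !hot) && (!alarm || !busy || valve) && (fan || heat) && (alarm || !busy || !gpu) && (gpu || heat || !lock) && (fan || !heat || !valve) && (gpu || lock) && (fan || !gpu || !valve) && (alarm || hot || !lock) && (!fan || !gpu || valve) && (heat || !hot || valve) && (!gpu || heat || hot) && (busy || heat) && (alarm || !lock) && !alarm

Unsatisfiable — no assignment works.

Case alarm = True:
  Clause (!alarm) is falsified — contradiction.
Case alarm = False:
  (!gpu) forces gpu = False.
  (gpu || lock) forces lock = True.
  Clause (alarm || !lock) is falsified — contradiction.
Both cases fail, so the formula is unsatisfiable.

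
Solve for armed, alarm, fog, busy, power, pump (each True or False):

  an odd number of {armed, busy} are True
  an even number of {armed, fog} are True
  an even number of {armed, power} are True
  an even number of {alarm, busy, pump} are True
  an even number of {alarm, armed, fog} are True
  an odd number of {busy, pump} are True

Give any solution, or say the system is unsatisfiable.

Adding constraints 2, 4, 5, 6 mod 2: every variable appears an even number of times on the left, so the left side is 0.
But the right sides sum to 1 (mod 2). 0 ≠ 1 — the system is inconsistent.

The formula is unsatisfiable.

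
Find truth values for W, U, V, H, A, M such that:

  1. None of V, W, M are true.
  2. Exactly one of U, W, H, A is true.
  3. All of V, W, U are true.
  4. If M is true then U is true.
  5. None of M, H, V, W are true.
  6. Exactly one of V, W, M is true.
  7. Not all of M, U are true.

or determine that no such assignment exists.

No satisfying assignment exists.

Case W = True:
  Constraint (1) is violated (W=T) — contradiction.
Case W = False:
  Constraint (3) is violated (W=F) — contradiction.
Both cases fail — unsatisfiable.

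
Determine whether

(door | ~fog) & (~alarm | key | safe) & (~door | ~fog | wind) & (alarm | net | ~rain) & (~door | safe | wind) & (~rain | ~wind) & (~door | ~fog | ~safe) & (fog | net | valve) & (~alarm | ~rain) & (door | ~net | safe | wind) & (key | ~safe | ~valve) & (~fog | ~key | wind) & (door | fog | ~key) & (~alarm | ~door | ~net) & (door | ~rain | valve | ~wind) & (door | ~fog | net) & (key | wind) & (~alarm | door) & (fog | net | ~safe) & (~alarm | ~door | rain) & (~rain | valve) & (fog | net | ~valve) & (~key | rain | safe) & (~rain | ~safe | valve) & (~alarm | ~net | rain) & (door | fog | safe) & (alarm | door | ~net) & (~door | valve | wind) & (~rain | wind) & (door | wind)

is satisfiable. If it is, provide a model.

Set fog = False.
Set wind = False.
  then (key | wind) forces key = True.
  then (~rain | wind) forces rain = False.
  then (door | wind) forces door = True.
  then (~door | safe | wind) forces safe = True.
  then (fog | net | ~safe) forces net = True.
  then (~alarm | ~door | rain) forces alarm = False.
  then (~door | valve | wind) forces valve = True.
All clauses satisfied.

fog = False; wind = False; valve = True; net = True; key = True; rain = False; alarm = False; door = True; safe = True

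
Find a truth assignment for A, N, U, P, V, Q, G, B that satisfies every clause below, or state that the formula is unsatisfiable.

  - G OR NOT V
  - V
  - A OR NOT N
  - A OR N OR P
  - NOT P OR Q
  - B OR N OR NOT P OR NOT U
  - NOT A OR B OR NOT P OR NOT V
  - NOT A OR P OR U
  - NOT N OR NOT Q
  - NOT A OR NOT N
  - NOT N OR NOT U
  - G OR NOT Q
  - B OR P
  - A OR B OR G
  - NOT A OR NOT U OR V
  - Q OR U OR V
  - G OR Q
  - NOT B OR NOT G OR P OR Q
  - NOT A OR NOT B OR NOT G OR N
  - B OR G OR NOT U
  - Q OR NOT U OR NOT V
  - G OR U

A = False; N = False; U = True; P = True; V = True; Q = True; G = True; B = True

Unit clause (V) forces V = True.
In (G OR NOT V) only G is left, so G = True.
Set A = False.
  then (A OR NOT N) forces N = False.
  then (A OR N OR P) forces P = True.
  then (NOT P OR Q) forces Q = True.
Set U = True.
  then (B OR N OR NOT P OR NOT U) forces B = True.
All clauses satisfied.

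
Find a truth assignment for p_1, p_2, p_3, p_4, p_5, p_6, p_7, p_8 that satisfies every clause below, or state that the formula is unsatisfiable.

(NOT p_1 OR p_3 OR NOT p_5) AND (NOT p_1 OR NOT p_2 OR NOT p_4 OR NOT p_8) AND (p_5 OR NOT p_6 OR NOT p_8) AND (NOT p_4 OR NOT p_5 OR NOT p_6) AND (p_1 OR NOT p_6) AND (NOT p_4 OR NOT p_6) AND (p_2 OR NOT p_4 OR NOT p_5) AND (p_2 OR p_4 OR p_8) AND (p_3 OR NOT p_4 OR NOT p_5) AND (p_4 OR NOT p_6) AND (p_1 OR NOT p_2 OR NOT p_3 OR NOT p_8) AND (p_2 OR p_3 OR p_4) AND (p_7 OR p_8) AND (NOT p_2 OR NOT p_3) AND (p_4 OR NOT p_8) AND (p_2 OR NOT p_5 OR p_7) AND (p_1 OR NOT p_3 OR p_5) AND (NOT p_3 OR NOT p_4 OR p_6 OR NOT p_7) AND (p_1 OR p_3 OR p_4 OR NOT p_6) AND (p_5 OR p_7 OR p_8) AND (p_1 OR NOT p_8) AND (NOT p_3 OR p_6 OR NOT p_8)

Set p_1 = False.
  then (p_1 OR NOT p_6) forces p_6 = False.
  then (p_1 OR NOT p_8) forces p_8 = False.
  then (p_7 OR p_8) forces p_7 = True.
Set p_2 = True.
  then (NOT p_2 OR NOT p_3) forces p_3 = False.
Set p_4 = False.
Set p_5 = False.
All clauses satisfied.

p_1 = False, p_2 = True, p_3 = False, p_4 = False, p_5 = False, p_6 = False, p_7 = True, p_8 = False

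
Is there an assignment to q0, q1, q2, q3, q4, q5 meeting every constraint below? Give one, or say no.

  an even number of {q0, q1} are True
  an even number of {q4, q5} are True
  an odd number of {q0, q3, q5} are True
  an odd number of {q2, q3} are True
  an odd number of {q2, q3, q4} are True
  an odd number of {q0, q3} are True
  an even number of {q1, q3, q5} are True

No satisfying assignment exists.

Adding constraints 1, 3, 7 mod 2: every variable appears an even number of times on the left, so the left side is 0.
But the right sides sum to 1 (mod 2). 0 ≠ 1 — the system is inconsistent.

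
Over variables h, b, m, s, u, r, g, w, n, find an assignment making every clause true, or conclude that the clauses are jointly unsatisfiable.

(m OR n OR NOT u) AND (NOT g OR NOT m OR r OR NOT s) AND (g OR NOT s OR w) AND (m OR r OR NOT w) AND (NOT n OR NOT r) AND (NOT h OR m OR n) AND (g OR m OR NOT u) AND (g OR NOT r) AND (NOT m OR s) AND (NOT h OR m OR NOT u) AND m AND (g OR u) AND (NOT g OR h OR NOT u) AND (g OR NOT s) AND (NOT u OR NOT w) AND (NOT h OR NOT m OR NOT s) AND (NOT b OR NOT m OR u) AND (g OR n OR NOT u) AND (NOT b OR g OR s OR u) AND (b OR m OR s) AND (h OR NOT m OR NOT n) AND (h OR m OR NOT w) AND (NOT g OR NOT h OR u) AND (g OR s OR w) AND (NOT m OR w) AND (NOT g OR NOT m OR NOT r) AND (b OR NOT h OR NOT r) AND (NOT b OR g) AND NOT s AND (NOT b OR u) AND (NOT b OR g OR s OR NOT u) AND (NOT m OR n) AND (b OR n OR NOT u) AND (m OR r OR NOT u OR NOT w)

Unsatisfiable — no assignment works.

Case m = True:
  (NOT m OR s) forces s = True.
  Clause (NOT s) is falsified — contradiction.
Case m = False:
  Clause (m) is falsified — contradiction.
Both cases fail, so the formula is unsatisfiable.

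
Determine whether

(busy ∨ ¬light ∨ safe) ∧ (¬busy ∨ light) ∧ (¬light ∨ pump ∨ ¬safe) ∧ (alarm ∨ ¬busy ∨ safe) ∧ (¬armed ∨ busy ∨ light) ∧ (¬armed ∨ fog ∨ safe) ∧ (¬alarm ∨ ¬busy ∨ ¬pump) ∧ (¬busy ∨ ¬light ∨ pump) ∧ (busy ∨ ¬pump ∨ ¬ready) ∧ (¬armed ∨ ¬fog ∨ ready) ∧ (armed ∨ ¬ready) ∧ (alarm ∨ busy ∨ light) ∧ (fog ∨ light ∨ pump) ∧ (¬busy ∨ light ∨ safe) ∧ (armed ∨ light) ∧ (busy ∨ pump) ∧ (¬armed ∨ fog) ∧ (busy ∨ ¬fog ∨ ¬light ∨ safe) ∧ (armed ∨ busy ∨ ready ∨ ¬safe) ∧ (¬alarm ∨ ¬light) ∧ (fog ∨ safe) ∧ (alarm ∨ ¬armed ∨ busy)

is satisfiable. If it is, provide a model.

Set safe = True.
Set light = True.
  then (¬light ∨ pump ∨ ¬safe) forces pump = True.
  then (¬alarm ∨ ¬light) forces alarm = False.
Set ready = False.
Set busy = True.
Try armed = True:
  (¬armed ∨ ¬fog ∨ ready) forces fog = False.
  clause (¬armed ∨ fog) is falsified — backtrack.
So armed = False.
Set fog = True.
All clauses satisfied.

safe = True; light = True; pump = True; ready = False; busy = True; armed = False; fog = True; alarm = False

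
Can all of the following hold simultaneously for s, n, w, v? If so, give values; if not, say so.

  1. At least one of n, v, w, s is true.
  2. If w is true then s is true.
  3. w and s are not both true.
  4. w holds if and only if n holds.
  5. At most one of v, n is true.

s: False; n: False; w: False; v: True

  (1) {n, v, w, s}: 1 true — at least one ✓
  (2) w=F ⇒ s: vacuous ✓
  (3) w=F, s=F — not both ✓
  (4) w=F, n=F — same ✓
  (5) {v, n}: 1 true — at most one ✓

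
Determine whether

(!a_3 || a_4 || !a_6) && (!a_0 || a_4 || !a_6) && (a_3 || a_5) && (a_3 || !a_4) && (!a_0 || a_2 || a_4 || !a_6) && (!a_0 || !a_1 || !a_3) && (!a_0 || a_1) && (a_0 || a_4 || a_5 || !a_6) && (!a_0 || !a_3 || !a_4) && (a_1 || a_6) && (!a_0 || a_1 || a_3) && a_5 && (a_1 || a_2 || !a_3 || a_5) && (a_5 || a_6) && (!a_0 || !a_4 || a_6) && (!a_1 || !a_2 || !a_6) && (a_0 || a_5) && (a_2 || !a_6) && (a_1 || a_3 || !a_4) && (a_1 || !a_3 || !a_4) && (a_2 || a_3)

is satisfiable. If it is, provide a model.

Unit clause (a_5) forces a_5 = True.
Set a_0 = True.
  then (!a_0 || a_1) forces a_1 = True.
  then (!a_0 || !a_1 || !a_3) forces a_3 = False.
  then (a_2 || a_3) forces a_2 = True.
  then (a_3 || !a_4) forces a_4 = False.
  then (!a_1 || !a_2 || !a_6) forces a_6 = False.
All clauses satisfied.

a_0 = True, a_1 = True, a_2 = True, a_3 = False, a_4 = False, a_5 = True, a_6 = False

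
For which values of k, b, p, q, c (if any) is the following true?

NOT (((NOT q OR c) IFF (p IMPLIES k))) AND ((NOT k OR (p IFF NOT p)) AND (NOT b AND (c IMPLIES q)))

k = False; b = False; p = True; q = False; c = False

  NOT (((NOT q OR c) IFF (p IMPLIES k))) = True
    (NOT q OR c) IFF (p IMPLIES k) = False
      NOT q OR c = True
        NOT q = True
      p IMPLIES k = False
  (NOT k OR (p IFF NOT p)) AND (NOT b AND (c IMPLIES q)) = True
    NOT k OR (p IFF NOT p) = True
      NOT k = True
      p IFF NOT p = False
        NOT p = False
    NOT b AND (c IMPLIES q) = True
      NOT b = True
      c IMPLIES q = True
Both conjuncts True, so the formula holds.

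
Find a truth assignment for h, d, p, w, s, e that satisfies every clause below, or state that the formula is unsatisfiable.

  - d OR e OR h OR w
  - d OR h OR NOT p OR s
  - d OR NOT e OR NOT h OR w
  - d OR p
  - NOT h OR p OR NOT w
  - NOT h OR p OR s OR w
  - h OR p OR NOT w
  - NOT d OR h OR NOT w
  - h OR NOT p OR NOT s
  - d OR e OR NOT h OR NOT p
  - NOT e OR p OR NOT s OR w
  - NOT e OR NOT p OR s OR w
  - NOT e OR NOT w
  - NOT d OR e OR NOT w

h=T, d=T, p=T, w=F, s=F, e=F

Set h = True.
Set d = True.
Set p = True.
Set w = False.
Set s = False.
  then (NOT e OR NOT p OR s OR w) forces e = False.
All clauses satisfied.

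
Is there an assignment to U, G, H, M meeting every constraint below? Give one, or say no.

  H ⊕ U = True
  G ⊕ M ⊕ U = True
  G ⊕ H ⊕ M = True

Adding constraints 1, 2, 3 mod 2: every variable appears an even number of times on the left, so the left side is 0.
But the right sides sum to 1 (mod 2). 0 ≠ 1 — the system is inconsistent.

The formula is unsatisfiable.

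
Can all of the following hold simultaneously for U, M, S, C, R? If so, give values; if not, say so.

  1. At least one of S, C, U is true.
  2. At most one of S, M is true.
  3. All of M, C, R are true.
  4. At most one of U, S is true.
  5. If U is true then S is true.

U = False; M = True; S = False; C = True; R = True

  (1) {S, C, U}: 1 true — at least one ✓
  (2) {S, M}: 1 true — at most one ✓
  (3) {M, C, R}: all 3 true ✓
  (4) {U, S}: 0 true — at most one ✓
  (5) U=F ⇒ S: vacuous ✓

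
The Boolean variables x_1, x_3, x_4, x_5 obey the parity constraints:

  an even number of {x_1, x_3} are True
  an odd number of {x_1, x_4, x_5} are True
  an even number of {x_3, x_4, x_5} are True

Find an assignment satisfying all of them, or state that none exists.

Adding constraints 1, 2, 3 mod 2: every variable appears an even number of times on the left, so the left side is 0.
But the right sides sum to 1 (mod 2). 0 ≠ 1 — the system is inconsistent.

The formula is unsatisfiable.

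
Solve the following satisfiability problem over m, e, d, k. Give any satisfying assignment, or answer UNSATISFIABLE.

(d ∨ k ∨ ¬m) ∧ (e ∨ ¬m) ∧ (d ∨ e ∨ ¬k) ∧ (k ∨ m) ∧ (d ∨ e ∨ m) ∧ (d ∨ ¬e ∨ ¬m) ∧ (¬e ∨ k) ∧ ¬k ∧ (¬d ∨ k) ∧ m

Case e = True:
  (¬e ∨ k) forces k = True.
  Clause (¬k) is falsified — contradiction.
Case e = False:
  (e ∨ ¬m) forces m = False.
  Clause (m) is falsified — contradiction.
Both cases fail, so the formula is unsatisfiable.

The formula is unsatisfiable.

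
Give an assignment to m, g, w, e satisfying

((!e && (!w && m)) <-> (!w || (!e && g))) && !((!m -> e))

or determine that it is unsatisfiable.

m=F, g=F, w=T, e=F

  (!e && (!w && m)) <-> (!w || (!e && g)) = True
    !e && (!w && m) = False
      !e = True
      !w && m = False
        !w = False
    !w || (!e && g) = False
      !w = False
      !e && g = False
        !e = True
  !((!m -> e)) = True
    !m -> e = False
      !m = True
Both conjuncts True, so the formula holds.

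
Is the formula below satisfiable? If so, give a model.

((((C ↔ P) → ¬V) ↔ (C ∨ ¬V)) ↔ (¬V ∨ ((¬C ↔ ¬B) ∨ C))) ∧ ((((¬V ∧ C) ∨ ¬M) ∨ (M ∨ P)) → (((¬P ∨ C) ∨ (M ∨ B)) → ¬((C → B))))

C=T, P=T, B=F, M=F, V=F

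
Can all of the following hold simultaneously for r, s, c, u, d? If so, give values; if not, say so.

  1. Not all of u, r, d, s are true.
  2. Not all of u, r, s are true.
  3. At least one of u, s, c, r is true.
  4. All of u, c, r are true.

r = True; s = False; c = True; u = True; d = True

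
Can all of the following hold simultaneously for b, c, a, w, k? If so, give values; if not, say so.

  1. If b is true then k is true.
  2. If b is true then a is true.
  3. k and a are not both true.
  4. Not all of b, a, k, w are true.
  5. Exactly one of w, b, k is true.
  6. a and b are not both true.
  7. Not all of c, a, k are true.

b = False, c = False, a = True, w = True, k = False

  (1) b=F ⇒ k: vacuous ✓
  (2) b=F ⇒ a: vacuous ✓
  (3) k=F, a=T — not both ✓
  (4) {b, a, k, w}: 2/4 true — not all ✓
  (5) {w, b, k}: 1 true — exactly one ✓
  (6) a=T, b=F — not both ✓
  (7) {c, a, k}: 1/3 true — not all ✓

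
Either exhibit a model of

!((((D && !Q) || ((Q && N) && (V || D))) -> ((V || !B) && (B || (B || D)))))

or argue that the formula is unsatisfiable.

N: True; D: True; B: True; Q: False; V: False

  !((((D && !Q) || ((Q && N) && (V || D))) -> ((V || !B) && (B || (B || D))))) = True
    ((D && !Q) || ((Q && N) && (V || D))) -> ((V || !B) && (B || (B || D))) = False
      (D && !Q) || ((Q && N) && (V || D)) = True
        D && !Q = True
          !Q = True
        (Q && N) && (V || D) = False
          Q && N = False
          V || D = True
      (V || !B) && (B || (B || D)) = False
        V || !B = False
          !B = False
        B || (B || D) = True
          B || D = True
The formula evaluates to True.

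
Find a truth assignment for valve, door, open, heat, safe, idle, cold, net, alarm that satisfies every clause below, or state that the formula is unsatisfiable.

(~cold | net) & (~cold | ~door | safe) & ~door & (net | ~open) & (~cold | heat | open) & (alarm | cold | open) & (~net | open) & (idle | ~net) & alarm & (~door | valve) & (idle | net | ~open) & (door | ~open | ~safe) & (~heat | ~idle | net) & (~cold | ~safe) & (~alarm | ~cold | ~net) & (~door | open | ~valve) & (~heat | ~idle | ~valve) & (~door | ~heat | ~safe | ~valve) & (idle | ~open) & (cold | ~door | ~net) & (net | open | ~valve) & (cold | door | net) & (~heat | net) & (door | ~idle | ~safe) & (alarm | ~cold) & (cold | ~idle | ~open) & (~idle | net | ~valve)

Unsatisfiable

Case net = True:
  (~door) forces door = False.
  (~net | open) forces open = True.
  (idle | ~net) forces idle = True.
  (alarm) forces alarm = True.
  (door | ~open | ~safe) forces safe = False.
  (~alarm | ~cold | ~net) forces cold = False.
  Clause (cold | ~idle | ~open) is falsified — contradiction.
Case net = False:
  (~cold | net) forces cold = False.
  (~door) forces door = False.
  Clause (cold | door | net) is falsified — contradiction.
Both cases fail, so the formula is unsatisfiable.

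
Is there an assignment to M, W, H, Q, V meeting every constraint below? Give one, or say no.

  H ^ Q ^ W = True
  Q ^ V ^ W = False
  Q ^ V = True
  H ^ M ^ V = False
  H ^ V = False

Adding constraints 1, 2, 5 mod 2: every variable appears an even number of times on the left, so the left side is 0.
But the right sides sum to 1 (mod 2). 0 ≠ 1 — the system is inconsistent.

Unsatisfiable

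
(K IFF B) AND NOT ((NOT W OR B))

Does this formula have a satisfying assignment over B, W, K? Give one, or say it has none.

B = False, W = True, K = False

  K IFF B = True
  NOT ((NOT W OR B)) = True
    NOT W OR B = False
      NOT W = False
Both conjuncts True, so the formula holds.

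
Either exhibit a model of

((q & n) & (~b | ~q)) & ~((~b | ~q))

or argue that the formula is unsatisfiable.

Unsatisfiable — no assignment works.

Case q = True: the formula simplifies to (n & ~b) & ~(~b).
  b = True: the conjunct ~b is False.
  b = False: the conjunct ~(~b) becomes ~(~False) = False.
Case q = False: the conjunct q is False.
Both cases fail — unsatisfiable.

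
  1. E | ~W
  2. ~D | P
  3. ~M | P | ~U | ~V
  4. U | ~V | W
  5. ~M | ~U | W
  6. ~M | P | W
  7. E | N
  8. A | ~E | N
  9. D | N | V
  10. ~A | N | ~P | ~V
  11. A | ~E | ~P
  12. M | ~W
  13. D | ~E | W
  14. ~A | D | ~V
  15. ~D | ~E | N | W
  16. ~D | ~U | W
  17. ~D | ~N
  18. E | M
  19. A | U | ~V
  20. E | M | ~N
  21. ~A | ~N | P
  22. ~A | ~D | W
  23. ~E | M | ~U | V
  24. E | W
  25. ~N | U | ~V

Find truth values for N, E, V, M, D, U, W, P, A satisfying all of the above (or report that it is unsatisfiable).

Set N = True.
  then (~D | ~N) forces D = False.
Set E = True.
  then (D | ~E | W) forces W = True.
  then (M | ~W) forces M = True.
Try V = True:
  (~A | D | ~V) forces A = False.
  (A | ~E | ~P) forces P = False.
  (~M | P | ~U | ~V) forces U = False.
  clause (A | U | ~V) is falsified — backtrack.
So V = False.
Set U = False.
Set P = False.
  then (~A | ~N | P) forces A = False.
All clauses satisfied.

N=T, E=T, V=F, M=T, D=F, U=F, W=T, P=F, A=F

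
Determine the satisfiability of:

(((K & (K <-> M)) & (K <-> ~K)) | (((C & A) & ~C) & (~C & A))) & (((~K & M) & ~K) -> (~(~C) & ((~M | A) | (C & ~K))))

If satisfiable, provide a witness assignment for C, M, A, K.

No satisfying assignment exists.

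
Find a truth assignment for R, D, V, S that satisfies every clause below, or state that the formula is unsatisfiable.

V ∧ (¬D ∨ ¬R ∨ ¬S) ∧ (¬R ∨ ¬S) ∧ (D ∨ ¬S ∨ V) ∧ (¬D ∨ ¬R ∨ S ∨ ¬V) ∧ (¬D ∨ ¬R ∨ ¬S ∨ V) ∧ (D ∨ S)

R=F, D=T, V=T, S=T

Unit clause (V) forces V = True.
Try R = True:
  (¬R ∨ ¬S) forces S = False.
  (¬D ∨ ¬R ∨ S ∨ ¬V) forces D = False.
  clause (D ∨ S) is falsified — backtrack.
So R = False.
Set D = True.
Set S = True.
Check each clause:
  (V): V holds.
  (¬D ∨ ¬R ∨ ¬S): ¬R holds.
  (¬R ∨ ¬S): ¬R holds.
  (D ∨ ¬S ∨ V): D holds.
  (¬D ∨ ¬R ∨ S ∨ ¬V): ¬R holds.
  (¬D ∨ ¬R ∨ ¬S ∨ V): ¬R holds.
  (D ∨ S): D holds.
All clauses satisfied.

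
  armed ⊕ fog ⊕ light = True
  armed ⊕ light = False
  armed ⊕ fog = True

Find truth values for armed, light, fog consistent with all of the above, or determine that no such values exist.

armed = False, light = False, fog = True

armed ⊕ fog ⊕ light = F ⊕ T ⊕ F = True ✓
armed ⊕ light = F ⊕ F = False ✓
armed ⊕ fog = F ⊕ T = True ✓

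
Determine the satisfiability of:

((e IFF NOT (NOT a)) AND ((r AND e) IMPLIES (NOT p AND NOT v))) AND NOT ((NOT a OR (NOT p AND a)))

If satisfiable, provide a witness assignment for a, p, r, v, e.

a: True; p: True; r: False; v: True; e: True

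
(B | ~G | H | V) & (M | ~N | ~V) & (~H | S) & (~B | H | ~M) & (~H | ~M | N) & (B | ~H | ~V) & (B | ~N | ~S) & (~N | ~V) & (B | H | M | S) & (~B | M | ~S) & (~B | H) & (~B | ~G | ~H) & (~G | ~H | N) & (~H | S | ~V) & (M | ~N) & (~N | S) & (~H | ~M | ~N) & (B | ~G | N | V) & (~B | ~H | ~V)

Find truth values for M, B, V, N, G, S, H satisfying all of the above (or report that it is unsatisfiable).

M = True, B = False, V = False, N = False, G = False, S = True, H = False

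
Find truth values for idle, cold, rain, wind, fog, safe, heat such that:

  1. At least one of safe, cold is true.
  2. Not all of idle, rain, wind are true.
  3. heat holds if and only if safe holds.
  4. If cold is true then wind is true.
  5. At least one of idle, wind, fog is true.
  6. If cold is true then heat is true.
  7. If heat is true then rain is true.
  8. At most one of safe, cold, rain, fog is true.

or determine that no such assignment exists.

No satisfying assignment exists.

Case safe = True:
  (3) with safe=T forces heat = True.
  (7) with heat=T forces rain = True.
  Constraint (8) is violated (safe=T, rain=T) — contradiction.
Case safe = False:
  (1) with safe=F forces cold = True.
  (3) with safe=F forces heat = False.
  Constraint (6) is violated (cold=T, heat=F) — contradiction.
Both cases fail — unsatisfiable.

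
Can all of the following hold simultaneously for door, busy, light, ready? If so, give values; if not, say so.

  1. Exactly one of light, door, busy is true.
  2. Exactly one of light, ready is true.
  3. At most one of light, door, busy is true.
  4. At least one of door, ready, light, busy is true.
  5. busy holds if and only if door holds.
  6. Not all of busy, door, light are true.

door: False, busy: False, light: True, ready: False

  (1) {light, door, busy}: 1 true — exactly one ✓
  (2) {light, ready}: 1 true — exactly one ✓
  (3) {light, door, busy}: 1 true — at most one ✓
  (4) {door, ready, light, busy}: 1 true — at least one ✓
  (5) busy=F, door=F — same ✓
  (6) {busy, door, light}: 1/3 true — not all ✓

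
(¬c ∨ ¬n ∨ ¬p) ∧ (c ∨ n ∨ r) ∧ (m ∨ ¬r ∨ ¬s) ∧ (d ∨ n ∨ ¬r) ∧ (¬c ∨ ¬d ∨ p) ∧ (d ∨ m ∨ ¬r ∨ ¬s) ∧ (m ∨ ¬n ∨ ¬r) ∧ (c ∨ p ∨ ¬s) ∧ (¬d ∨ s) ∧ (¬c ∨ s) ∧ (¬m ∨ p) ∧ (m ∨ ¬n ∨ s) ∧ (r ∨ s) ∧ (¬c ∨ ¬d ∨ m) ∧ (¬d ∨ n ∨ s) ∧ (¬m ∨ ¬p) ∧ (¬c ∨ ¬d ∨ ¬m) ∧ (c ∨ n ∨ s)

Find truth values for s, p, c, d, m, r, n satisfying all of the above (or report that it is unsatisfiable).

s=T, p=F, c=T, d=F, m=F, r=F, n=F

Set s = True.
Set p = False.
  then (c ∨ p ∨ ¬s) forces c = True.
  then (¬m ∨ p) forces m = False.
  then (¬c ∨ ¬d ∨ m) forces d = False.
  then (m ∨ ¬r ∨ ¬s) forces r = False.
Set n = False.
All clauses satisfied.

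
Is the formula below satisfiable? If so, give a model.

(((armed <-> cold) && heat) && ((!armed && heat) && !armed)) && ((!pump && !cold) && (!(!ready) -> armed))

pump = False; ready = False; armed = False; cold = False; heat = True

  ((armed <-> cold) && heat) && ((!armed && heat) && !armed) = True
    (armed <-> cold) && heat = True
      armed <-> cold = True
    (!armed && heat) && !armed = True
      !armed && heat = True
        !armed = True
      !armed = True
  (!pump && !cold) && (!(!ready) -> armed) = True
    !pump && !cold = True
      !pump = True
      !cold = True
    !(!ready) -> armed = True
      !(!ready) = False
        !ready = True
Both conjuncts True, so the formula holds.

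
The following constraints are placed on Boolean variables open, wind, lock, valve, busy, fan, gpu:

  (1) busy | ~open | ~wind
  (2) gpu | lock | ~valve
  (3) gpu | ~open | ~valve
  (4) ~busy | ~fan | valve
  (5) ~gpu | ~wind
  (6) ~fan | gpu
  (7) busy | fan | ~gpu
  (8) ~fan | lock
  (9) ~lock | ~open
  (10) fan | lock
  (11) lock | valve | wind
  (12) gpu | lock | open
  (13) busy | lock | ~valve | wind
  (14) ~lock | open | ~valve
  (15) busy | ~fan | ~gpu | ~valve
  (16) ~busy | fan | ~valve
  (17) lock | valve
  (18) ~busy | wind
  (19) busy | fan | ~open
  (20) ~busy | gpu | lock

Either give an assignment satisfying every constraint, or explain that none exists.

Try open = True:
  (~lock | ~open) forces lock = False.
  (~fan | lock) forces fan = False.
  clause (fan | lock) is falsified — backtrack.
So open = False.
Set wind = False.
  then (~busy | wind) forces busy = False.
Set lock = True.
  then (~lock | open | ~valve) forces valve = False.
Set fan = False.
  then (busy | fan | ~gpu) forces gpu = False.
All clauses satisfied.

open=F, wind=F, lock=T, valve=F, busy=F, fan=F, gpu=F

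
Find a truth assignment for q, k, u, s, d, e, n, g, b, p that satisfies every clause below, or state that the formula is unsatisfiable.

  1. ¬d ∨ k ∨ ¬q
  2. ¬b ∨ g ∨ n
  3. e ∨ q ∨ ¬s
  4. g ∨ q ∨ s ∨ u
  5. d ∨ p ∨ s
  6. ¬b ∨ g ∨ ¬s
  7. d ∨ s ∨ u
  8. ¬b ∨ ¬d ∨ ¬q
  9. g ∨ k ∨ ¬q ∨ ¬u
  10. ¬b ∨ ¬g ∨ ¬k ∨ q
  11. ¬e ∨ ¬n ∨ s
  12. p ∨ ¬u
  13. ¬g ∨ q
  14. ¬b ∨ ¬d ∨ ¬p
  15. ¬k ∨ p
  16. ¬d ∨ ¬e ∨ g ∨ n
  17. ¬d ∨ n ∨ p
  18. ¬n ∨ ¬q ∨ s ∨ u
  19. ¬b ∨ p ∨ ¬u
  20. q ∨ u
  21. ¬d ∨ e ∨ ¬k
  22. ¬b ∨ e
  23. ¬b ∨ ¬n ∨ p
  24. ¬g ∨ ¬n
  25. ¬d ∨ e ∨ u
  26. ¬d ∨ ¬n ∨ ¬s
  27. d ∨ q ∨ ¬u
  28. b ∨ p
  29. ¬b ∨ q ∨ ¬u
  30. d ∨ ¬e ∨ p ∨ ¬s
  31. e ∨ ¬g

Set q = True.
Set k = False.
  then (¬d ∨ k ∨ ¬q) forces d = False.
Set u = False.
  then (d ∨ s ∨ u) forces s = True.
Set e = True.
  then (d ∨ ¬e ∨ p ∨ ¬s) forces p = True.
Set n = True.
  then (¬g ∨ ¬n) forces g = False.
  then (¬b ∨ g ∨ ¬s) forces b = False.
All clauses satisfied.

q=T, k=F, u=F, s=T, d=F, e=T, n=T, g=F, b=F, p=T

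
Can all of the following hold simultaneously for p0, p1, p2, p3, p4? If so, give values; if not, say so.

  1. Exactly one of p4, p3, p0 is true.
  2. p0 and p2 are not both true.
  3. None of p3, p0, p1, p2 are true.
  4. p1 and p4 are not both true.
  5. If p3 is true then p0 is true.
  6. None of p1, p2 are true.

p0 = False, p1 = False, p2 = False, p3 = False, p4 = True

  (1) {p4, p3, p0}: 1 true — exactly one ✓
  (2) p0=F, p2=F — not both ✓
  (3) {p3, p0, p1, p2}: 0 true — none ✓
  (4) p1=F, p4=T — not both ✓
  (5) p3=F ⇒ p0: vacuous ✓
  (6) {p1, p2}: 0 true — none ✓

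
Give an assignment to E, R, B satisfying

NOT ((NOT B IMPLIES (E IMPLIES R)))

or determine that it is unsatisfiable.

E = True, R = False, B = False

  NOT ((NOT B IMPLIES (E IMPLIES R))) = True
    NOT B IMPLIES (E IMPLIES R) = False
      NOT B = True
      E IMPLIES R = False
The formula evaluates to True.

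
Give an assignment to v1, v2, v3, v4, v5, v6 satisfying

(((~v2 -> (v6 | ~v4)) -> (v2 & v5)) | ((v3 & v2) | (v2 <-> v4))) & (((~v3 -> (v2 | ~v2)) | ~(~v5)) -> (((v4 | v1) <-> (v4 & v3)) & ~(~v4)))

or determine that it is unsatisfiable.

v1 = True; v2 = True; v3 = True; v4 = True; v5 = False; v6 = False

  ((~v2 -> (v6 | ~v4)) -> (v2 & v5)) | ((v3 & v2) | (v2 <-> v4)) = True
    (~v2 -> (v6 | ~v4)) -> (v2 & v5) = False
      ~v2 -> (v6 | ~v4) = True
        ~v2 = False
        v6 | ~v4 = False
          ~v4 = False
      v2 & v5 = False
    (v3 & v2) | (v2 <-> v4) = True
      v3 & v2 = True
      v2 <-> v4 = True
  ((~v3 -> (v2 | ~v2)) | ~(~v5)) -> (((v4 | v1) <-> (v4 & v3)) & ~(~v4)) = True
    (~v3 -> (v2 | ~v2)) | ~(~v5) = True
      ~v3 -> (v2 | ~v2) = True
        ~v3 = False
        v2 | ~v2 = True
          ~v2 = False
      ~(~v5) = False
        ~v5 = True
    ((v4 | v1) <-> (v4 & v3)) & ~(~v4) = True
      (v4 | v1) <-> (v4 & v3) = True
        v4 | v1 = True
        v4 & v3 = True
      ~(~v4) = True
        ~v4 = False
Both conjuncts True, so the formula holds.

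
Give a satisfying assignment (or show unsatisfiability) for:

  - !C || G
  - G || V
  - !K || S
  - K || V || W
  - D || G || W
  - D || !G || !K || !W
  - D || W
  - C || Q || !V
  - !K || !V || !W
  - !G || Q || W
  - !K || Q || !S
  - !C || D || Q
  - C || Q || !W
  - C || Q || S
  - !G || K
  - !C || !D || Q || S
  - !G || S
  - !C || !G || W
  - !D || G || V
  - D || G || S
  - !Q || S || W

C = False; S = True; D = True; W = False; V = True; G = False; K = False; Q = True

Set C = False.
Set S = True.
Set D = True.
Set W = False.
Set V = True.
  then (C || Q || !V) forces Q = True.
Set G = False.
Set K = False.
All clauses satisfied.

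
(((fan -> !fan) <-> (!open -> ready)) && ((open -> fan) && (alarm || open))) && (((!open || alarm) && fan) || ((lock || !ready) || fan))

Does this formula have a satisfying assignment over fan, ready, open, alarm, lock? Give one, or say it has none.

fan: True; ready: False; open: False; alarm: True; lock: False

  ((fan -> !fan) <-> (!open -> ready)) && ((open -> fan) && (alarm || open)) = True
    (fan -> !fan) <-> (!open -> ready) = True
      fan -> !fan = False
        !fan = False
      !open -> ready = False
        !open = True
    (open -> fan) && (alarm || open) = True
      open -> fan = True
      alarm || open = True
  ((!open || alarm) && fan) || ((lock || !ready) || fan) = True
    (!open || alarm) && fan = True
      !open || alarm = True
        !open = True
    (lock || !ready) || fan = True
      lock || !ready = True
        !ready = True
Both conjuncts True, so the formula holds.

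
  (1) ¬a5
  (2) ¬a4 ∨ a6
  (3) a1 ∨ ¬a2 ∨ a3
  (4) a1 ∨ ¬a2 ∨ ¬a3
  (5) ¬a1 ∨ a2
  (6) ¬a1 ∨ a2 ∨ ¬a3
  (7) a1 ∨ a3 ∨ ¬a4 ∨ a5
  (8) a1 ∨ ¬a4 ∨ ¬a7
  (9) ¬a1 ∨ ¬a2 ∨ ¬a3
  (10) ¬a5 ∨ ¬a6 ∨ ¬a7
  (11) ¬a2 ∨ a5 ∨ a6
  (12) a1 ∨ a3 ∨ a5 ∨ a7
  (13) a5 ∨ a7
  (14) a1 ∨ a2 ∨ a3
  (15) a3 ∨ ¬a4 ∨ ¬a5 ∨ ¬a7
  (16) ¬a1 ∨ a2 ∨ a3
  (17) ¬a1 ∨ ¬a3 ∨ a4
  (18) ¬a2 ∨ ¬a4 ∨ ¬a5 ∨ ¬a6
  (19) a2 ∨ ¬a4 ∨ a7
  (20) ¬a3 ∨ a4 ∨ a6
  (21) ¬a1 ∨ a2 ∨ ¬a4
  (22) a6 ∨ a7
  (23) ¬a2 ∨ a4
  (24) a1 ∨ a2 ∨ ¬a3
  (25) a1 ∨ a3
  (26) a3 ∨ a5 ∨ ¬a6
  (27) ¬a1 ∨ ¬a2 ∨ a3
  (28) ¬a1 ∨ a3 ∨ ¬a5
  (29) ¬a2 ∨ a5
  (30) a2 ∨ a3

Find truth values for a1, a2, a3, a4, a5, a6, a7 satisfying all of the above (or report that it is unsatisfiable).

No satisfying assignment exists.

Case a5 = True:
  Clause (¬a5) is falsified — contradiction.
Case a5 = False:
  (a5 ∨ a7) forces a7 = True.
  (¬a2 ∨ a5) forces a2 = False.
  (¬a1 ∨ a2) forces a1 = False.
  (a1 ∨ ¬a4 ∨ ¬a7) forces a4 = False.
  (a1 ∨ a2 ∨ a3) forces a3 = True.
  Clause (a1 ∨ a2 ∨ ¬a3) is falsified — contradiction.
Both cases fail, so the formula is unsatisfiable.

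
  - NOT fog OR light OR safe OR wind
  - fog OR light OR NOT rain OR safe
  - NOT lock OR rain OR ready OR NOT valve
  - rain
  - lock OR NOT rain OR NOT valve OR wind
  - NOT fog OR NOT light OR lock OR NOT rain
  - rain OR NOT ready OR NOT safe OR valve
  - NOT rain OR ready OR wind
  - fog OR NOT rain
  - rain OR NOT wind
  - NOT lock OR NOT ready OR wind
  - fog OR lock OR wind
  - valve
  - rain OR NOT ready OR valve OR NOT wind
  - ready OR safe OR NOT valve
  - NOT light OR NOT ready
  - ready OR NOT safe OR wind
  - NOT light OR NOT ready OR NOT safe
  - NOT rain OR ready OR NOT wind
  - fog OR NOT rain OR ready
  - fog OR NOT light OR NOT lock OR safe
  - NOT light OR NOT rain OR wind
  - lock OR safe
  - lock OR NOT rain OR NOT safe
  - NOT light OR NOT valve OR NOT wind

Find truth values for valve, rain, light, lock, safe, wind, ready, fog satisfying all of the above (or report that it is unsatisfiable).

Unit clause (rain) forces rain = True.
In (fog OR NOT rain) only fog is left, so fog = True.
Unit clause (valve) forces valve = True.
Set light = False.
Try lock = False:
  (lock OR NOT rain OR NOT valve OR wind) forces wind = True.
  (NOT rain OR ready OR NOT wind) forces ready = True.
  (lock OR safe) forces safe = True.
  clause (lock OR NOT rain OR NOT safe) is falsified — backtrack.
So lock = True.
Set safe = False.
  then (NOT fog OR light OR safe OR wind) forces wind = True.
  then (ready OR safe OR NOT valve) forces ready = True.
All clauses satisfied.

valve: True, rain: True, light: False, lock: True, safe: False, wind: True, ready: True, fog: True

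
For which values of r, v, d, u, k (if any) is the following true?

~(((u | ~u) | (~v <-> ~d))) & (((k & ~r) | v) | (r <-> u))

The formula is unsatisfiable.

The conjunct ~(((u | ~u) | (~v <-> ~d))) is unsatisfiable on its own:
  v=F, d=F, u=F: evaluates to False.
  v=F, d=F, u=T: evaluates to False.
  v=F, d=T, u=F: evaluates to False.
  v=F, d=T, u=T: evaluates to False.
  v=T, d=F, u=F: evaluates to False.
  v=T, d=F, u=T: evaluates to False.
  v=T, d=T, u=F: evaluates to False.
  v=T, d=T, u=T: evaluates to False.
So the whole conjunction is unsatisfiable.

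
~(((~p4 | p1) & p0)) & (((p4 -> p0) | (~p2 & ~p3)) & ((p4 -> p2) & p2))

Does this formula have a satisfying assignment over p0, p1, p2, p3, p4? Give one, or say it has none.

p0 = False, p1 = True, p2 = True, p3 = False, p4 = False

  ~(((~p4 | p1) & p0)) = True
    (~p4 | p1) & p0 = False
      ~p4 | p1 = True
        ~p4 = True
  ((p4 -> p0) | (~p2 & ~p3)) & ((p4 -> p2) & p2) = True
    (p4 -> p0) | (~p2 & ~p3) = True
      p4 -> p0 = True
      ~p2 & ~p3 = False
        ~p2 = False
        ~p3 = True
    (p4 -> p2) & p2 = True
      p4 -> p2 = True
Both conjuncts True, so the formula holds.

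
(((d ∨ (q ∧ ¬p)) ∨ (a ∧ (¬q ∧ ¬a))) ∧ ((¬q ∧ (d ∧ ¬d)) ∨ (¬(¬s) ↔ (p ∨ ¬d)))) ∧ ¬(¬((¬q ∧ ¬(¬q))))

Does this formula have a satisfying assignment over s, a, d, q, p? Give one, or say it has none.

The conjunct ¬(¬((¬q ∧ ¬(¬q)))) is unsatisfiable on its own:
  q=F: evaluates to False.
  q=T: evaluates to False.
So the whole conjunction is unsatisfiable.

Unsatisfiable — no assignment works.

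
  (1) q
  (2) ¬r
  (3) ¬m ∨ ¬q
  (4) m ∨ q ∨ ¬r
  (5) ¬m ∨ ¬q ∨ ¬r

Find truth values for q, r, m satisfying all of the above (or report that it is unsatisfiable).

Unit clause (q) forces q = True.
Unit clause (¬r) forces r = False.
In (¬m ∨ ¬q) only ¬m is left, so m = False.
Check each clause:
  (q): q holds.
  (¬r): ¬r holds.
  (¬m ∨ ¬q): ¬m holds.
  (m ∨ q ∨ ¬r): q holds.
  (¬m ∨ ¬q ∨ ¬r): ¬m holds.
All clauses satisfied.

q = True; r = False; m = False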